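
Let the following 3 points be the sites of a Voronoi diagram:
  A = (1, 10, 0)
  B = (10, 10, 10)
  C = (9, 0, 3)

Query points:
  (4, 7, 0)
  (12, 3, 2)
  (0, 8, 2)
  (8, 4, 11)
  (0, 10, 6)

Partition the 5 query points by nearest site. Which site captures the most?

(4, 7, 0) — d² to each: A:18, B:145, C:83 → nearest is A
(12, 3, 2) — d² to each: A:174, B:117, C:19 → nearest is C
(0, 8, 2) — d² to each: A:9, B:168, C:146 → nearest is A
(8, 4, 11) — d² to each: A:206, B:41, C:81 → nearest is B
(0, 10, 6) — d² to each: A:37, B:116, C:190 → nearest is A
Tally — A:3, B:1, C:1. A captures the most (3).

A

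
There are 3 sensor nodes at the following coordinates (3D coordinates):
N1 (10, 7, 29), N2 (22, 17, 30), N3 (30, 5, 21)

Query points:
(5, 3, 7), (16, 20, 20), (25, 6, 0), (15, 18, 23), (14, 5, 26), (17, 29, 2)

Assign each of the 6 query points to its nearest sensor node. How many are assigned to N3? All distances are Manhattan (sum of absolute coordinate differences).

1

(5, 3, 7) — d to each: N1:31, N2:54, N3:41 → nearest is N1
(16, 20, 20) — d to each: N1:28, N2:19, N3:30 → nearest is N2
(25, 6, 0) — d to each: N1:45, N2:44, N3:27 → nearest is N3
(15, 18, 23) — d to each: N1:22, N2:15, N3:30 → nearest is N2
(14, 5, 26) — d to each: N1:9, N2:24, N3:21 → nearest is N1
(17, 29, 2) — d to each: N1:56, N2:45, N3:56 → nearest is N2
1 of the 6 points has N3 as nearest.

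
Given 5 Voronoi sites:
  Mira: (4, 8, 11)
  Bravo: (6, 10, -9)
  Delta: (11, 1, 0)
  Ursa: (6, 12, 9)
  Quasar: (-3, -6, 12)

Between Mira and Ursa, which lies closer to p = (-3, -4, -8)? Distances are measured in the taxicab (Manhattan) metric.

d(p, Mira) = |-3−4| + |-4−8| + |-8−11| = 7 + 12 + 19 = 38
d(p, Ursa) = |-3−6| + |-4−12| + |-8−9| = 9 + 16 + 17 = 42
38 < 42, so Mira is closer.

Mira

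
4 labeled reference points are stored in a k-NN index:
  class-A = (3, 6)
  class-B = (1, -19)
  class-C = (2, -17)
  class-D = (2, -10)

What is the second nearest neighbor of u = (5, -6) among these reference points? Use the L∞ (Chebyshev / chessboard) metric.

class-C

d(u, class-A) = max(2, 12) = 12
d(u, class-B) = max(4, 13) = 13
d(u, class-C) = max(3, 11) = 11
d(u, class-D) = max(3, 4) = 4
Sorted ascending: class-D, class-C, class-A, … — the second-nearest is class-C.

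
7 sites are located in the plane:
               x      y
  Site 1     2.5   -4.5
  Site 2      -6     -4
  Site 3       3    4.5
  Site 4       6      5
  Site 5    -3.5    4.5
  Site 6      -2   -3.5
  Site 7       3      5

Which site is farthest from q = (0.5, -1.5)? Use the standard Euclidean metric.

Site 4

Since √ is increasing, it suffices to compare squared distances:
d²(q, Site 1) = (0.5−2.5)² + (-1.5−(-4.5))² = 4 + 9 = 13
d²(q, Site 2) = (0.5−(-6))² + (-1.5−(-4))² = 42.25 + 6.25 = 48.5
d²(q, Site 3) = (0.5−3)² + (-1.5−4.5)² = 6.25 + 36 = 42.25
d²(q, Site 4) = (0.5−6)² + (-1.5−5)² = 30.25 + 42.25 = 72.5
d²(q, Site 5) = (0.5−(-3.5))² + (-1.5−4.5)² = 16 + 36 = 52
d²(q, Site 6) = (0.5−(-2))² + (-1.5−(-3.5))² = 6.25 + 4 = 10.25
d²(q, Site 7) = (0.5−3)² + (-1.5−5)² = 6.25 + 42.25 = 48.5
The largest is to Site 4.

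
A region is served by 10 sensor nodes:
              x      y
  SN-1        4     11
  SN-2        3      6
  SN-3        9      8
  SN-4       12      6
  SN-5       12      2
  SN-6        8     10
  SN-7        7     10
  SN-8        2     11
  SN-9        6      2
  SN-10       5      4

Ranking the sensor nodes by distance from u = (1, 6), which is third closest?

SN-8

Squared Euclidean distances:
d²(u, SN-1) = (1−4)² + (6−11)² = 9 + 25 = 34
d²(u, SN-2) = (1−3)² + (6−6)² = 4 + 0 = 4
d²(u, SN-3) = (1−9)² + (6−8)² = 64 + 4 = 68
d²(u, SN-4) = (1−12)² + (6−6)² = 121 + 0 = 121
d²(u, SN-5) = (1−12)² + (6−2)² = 121 + 16 = 137
d²(u, SN-6) = (1−8)² + (6−10)² = 49 + 16 = 65
d²(u, SN-7) = (1−7)² + (6−10)² = 36 + 16 = 52
d²(u, SN-8) = (1−2)² + (6−11)² = 1 + 25 = 26
d²(u, SN-9) = (1−6)² + (6−2)² = 25 + 16 = 41
d²(u, SN-10) = (1−5)² + (6−4)² = 16 + 4 = 20
Sorted ascending: SN-2, SN-10, SN-8, SN-1, … — the third-nearest is SN-8.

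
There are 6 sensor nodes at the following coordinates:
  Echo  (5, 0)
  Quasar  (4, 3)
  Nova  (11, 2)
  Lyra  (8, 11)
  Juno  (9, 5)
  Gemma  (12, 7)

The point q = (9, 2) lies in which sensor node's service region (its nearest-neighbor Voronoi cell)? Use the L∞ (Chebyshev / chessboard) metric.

d(q, Echo) = max(4, 2) = 4
d(q, Quasar) = max(5, 1) = 5
d(q, Nova) = max(2, 0) = 2
d(q, Lyra) = max(1, 9) = 9
d(q, Juno) = max(0, 3) = 3
d(q, Gemma) = max(3, 5) = 5
Nova is nearest.

Nova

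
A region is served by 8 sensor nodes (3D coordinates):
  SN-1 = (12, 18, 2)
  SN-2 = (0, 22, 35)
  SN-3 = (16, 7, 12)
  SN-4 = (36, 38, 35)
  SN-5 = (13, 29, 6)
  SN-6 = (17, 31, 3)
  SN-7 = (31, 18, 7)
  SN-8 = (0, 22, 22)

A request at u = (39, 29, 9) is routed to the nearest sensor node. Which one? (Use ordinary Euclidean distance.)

Squared Euclidean distances:
d²(u, SN-1) = (39−12)² + (29−18)² + (9−2)² = 729 + 121 + 49 = 899
d²(u, SN-2) = (39−0)² + (29−22)² + (9−35)² = 1521 + 49 + 676 = 2246
d²(u, SN-3) = (39−16)² + (29−7)² + (9−12)² = 529 + 484 + 9 = 1022
d²(u, SN-4) = (39−36)² + (29−38)² + (9−35)² = 9 + 81 + 676 = 766
d²(u, SN-5) = (39−13)² + (29−29)² + (9−6)² = 676 + 0 + 9 = 685
d²(u, SN-6) = (39−17)² + (29−31)² + (9−3)² = 484 + 4 + 36 = 524
d²(u, SN-7) = (39−31)² + (29−18)² + (9−7)² = 64 + 121 + 4 = 189
d²(u, SN-8) = (39−0)² + (29−22)² + (9−22)² = 1521 + 49 + 169 = 1739
Minimum is at SN-7.

SN-7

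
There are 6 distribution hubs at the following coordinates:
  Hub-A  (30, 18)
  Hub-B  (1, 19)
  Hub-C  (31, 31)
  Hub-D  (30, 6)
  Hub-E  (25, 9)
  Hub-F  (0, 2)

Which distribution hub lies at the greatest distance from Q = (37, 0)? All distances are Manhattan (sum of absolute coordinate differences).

Hub-B

d(Q, Hub-A) = |37−30| + |0−18| = 7 + 18 = 25
d(Q, Hub-B) = |37−1| + |0−19| = 36 + 19 = 55
d(Q, Hub-C) = |37−31| + |0−31| = 6 + 31 = 37
d(Q, Hub-D) = |37−30| + |0−6| = 7 + 6 = 13
d(Q, Hub-E) = |37−25| + |0−9| = 12 + 9 = 21
d(Q, Hub-F) = |37−0| + |0−2| = 37 + 2 = 39
The largest is to Hub-B.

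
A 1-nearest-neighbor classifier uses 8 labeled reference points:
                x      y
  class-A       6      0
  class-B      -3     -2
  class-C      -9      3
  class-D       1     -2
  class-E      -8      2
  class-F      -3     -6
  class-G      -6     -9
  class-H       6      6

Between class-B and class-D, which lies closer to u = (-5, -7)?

class-B

Compare squared distances:
d²(u, class-B) = (-5−(-3))² + (-7−(-2))² = 4 + 25 = 29
d²(u, class-D) = (-5−1)² + (-7−(-2))² = 36 + 25 = 61
29 < 61, so class-B is closer.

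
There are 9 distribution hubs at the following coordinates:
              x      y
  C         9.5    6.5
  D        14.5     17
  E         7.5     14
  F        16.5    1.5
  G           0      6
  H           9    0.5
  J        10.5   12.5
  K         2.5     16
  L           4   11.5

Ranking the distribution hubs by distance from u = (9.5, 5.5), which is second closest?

Squared Euclidean distances:
|uC|² = 0 + 1 = 1
|uD|² = 25 + 132.25 = 157.25
|uE|² = 4 + 72.25 = 76.25
|uF|² = 49 + 16 = 65
|uG|² = 90.25 + 0.25 = 90.5
|uH|² = 0.25 + 25 = 25.25
|uJ|² = 1 + 49 = 50
|uK|² = 49 + 110.25 = 159.25
|uL|² = 30.25 + 36 = 66.25
Sorted ascending: C, H, J, … — the second-nearest is H.

H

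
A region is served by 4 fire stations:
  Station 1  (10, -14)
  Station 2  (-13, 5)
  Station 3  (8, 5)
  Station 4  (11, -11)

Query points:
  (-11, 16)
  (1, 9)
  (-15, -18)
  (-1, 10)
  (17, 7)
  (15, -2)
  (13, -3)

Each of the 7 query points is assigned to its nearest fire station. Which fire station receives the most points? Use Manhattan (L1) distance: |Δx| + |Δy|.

Station 3

(-11, 16) — d to each: Station 1:51, Station 2:13, Station 3:30, Station 4:49 → nearest is Station 2
(1, 9) — d to each: Station 1:32, Station 2:18, Station 3:11, Station 4:30 → nearest is Station 3
(-15, -18) — d to each: Station 1:29, Station 2:25, Station 3:46, Station 4:33 → nearest is Station 2
(-1, 10) — d to each: Station 1:35, Station 2:17, Station 3:14, Station 4:33 → nearest is Station 3
(17, 7) — d to each: Station 1:28, Station 2:32, Station 3:11, Station 4:24 → nearest is Station 3
(15, -2) — d to each: Station 1:17, Station 2:35, Station 3:14, Station 4:13 → nearest is Station 4
(13, -3) — d to each: Station 1:14, Station 2:34, Station 3:13, Station 4:10 → nearest is Station 4
Tally — Station 2:2, Station 3:3, Station 4:2. Station 3 captures the most (3).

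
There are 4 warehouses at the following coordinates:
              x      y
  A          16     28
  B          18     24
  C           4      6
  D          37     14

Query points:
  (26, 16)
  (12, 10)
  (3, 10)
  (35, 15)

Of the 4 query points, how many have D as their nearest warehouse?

(26, 16) — d² to each: A:244, B:128, C:584, D:125 → nearest is D
(12, 10) — d² to each: A:340, B:232, C:80, D:641 → nearest is C
(3, 10) — d² to each: A:493, B:421, C:17, D:1172 → nearest is C
(35, 15) — d² to each: A:530, B:370, C:1042, D:5 → nearest is D
2 of the 4 points have D as nearest.

2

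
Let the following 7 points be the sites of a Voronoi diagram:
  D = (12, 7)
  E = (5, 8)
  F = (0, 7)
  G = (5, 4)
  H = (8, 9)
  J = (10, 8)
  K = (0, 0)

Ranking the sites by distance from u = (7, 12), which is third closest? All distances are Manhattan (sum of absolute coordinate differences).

d(u,D) = 5 + 5 = 10
d(u,E) = 2 + 4 = 6
d(u,F) = 7 + 5 = 12
d(u,G) = 2 + 8 = 10
d(u,H) = 1 + 3 = 4
d(u,J) = 3 + 4 = 7
d(u,K) = 7 + 12 = 19
Sorted ascending: H, E, J, D, … — the third-nearest is J.

J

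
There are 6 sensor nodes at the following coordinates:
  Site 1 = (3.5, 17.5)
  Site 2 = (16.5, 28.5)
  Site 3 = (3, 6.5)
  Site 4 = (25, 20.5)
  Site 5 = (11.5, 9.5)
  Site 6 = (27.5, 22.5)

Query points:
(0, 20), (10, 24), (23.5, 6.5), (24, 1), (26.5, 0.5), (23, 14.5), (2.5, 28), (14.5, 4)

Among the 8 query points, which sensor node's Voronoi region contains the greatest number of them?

(0, 20) — d² to each: Site 1:18.5, Site 2:344.5, Site 3:191.25, Site 4:625.25, Site 5:242.5, Site 6:762.5 → nearest is Site 1
(10, 24) — d² to each: Site 1:84.5, Site 2:62.5, Site 3:355.25, Site 4:237.25, Site 5:212.5, Site 6:308.5 → nearest is Site 2
(23.5, 6.5) — d² to each: Site 1:521, Site 2:533, Site 3:420.25, Site 4:198.25, Site 5:153, Site 6:272 → nearest is Site 5
(24, 1) — d² to each: Site 1:692.5, Site 2:812.5, Site 3:471.25, Site 4:381.25, Site 5:228.5, Site 6:474.5 → nearest is Site 5
(26.5, 0.5) — d² to each: Site 1:818, Site 2:884, Site 3:588.25, Site 4:402.25, Site 5:306, Site 6:485 → nearest is Site 5
(23, 14.5) — d² to each: Site 1:389.25, Site 2:238.25, Site 3:464, Site 4:40, Site 5:157.25, Site 6:84.25 → nearest is Site 4
(2.5, 28) — d² to each: Site 1:111.25, Site 2:196.25, Site 3:462.5, Site 4:562.5, Site 5:423.25, Site 6:655.25 → nearest is Site 1
(14.5, 4) — d² to each: Site 1:303.25, Site 2:604.25, Site 3:138.5, Site 4:382.5, Site 5:39.25, Site 6:511.25 → nearest is Site 5
Tally — Site 1:2, Site 2:1, Site 4:1, Site 5:4. Site 5 captures the most (4).

Site 5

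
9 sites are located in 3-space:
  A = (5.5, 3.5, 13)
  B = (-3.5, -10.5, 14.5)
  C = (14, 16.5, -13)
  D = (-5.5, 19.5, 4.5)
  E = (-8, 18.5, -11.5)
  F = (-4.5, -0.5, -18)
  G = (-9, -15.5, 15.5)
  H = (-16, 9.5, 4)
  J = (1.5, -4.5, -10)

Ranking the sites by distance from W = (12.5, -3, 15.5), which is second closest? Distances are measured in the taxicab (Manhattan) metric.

d(W,A) = 7 + 6.5 + 2.5 = 16
d(W,B) = 16 + 7.5 + 1 = 24.5
d(W,C) = 1.5 + 19.5 + 28.5 = 49.5
d(W,D) = 18 + 22.5 + 11 = 51.5
d(W,E) = 20.5 + 21.5 + 27 = 69
d(W,F) = 17 + 2.5 + 33.5 = 53
d(W,G) = 21.5 + 12.5 + 0 = 34
d(W,H) = 28.5 + 12.5 + 11.5 = 52.5
d(W,J) = 11 + 1.5 + 25.5 = 38
Sorted ascending: A, B, G, … — the second-nearest is B.

B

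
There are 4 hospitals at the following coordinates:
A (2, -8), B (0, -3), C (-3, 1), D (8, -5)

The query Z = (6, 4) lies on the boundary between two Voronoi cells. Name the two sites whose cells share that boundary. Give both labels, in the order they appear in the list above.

Squared distances from Z to each site:
|ZA|² = 16 + 144 = 160
|ZB|² = 36 + 49 = 85
|ZC|² = 81 + 9 = 90
|ZD|² = 4 + 81 = 85
Z is equidistant from B and D (both at squared distance 85), and every other site is strictly farther — so Z lies on the B–D Voronoi edge.

B and D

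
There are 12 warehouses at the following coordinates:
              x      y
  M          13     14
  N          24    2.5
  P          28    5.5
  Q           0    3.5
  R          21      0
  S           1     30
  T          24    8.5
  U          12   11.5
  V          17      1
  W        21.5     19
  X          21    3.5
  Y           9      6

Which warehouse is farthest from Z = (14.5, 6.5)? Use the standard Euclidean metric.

Squared Euclidean distances:
|ZM|² = (14.5−13)² + (6.5−14)² = 2.25 + 56.25 = 58.5
|ZN|² = (14.5−24)² + (6.5−2.5)² = 90.25 + 16 = 106.25
|ZP|² = (14.5−28)² + (6.5−5.5)² = 182.25 + 1 = 183.25
|ZQ|² = (14.5−0)² + (6.5−3.5)² = 210.25 + 9 = 219.25
|ZR|² = (14.5−21)² + (6.5−0)² = 42.25 + 42.25 = 84.5
|ZS|² = (14.5−1)² + (6.5−30)² = 182.25 + 552.25 = 734.5
|ZT|² = (14.5−24)² + (6.5−8.5)² = 90.25 + 4 = 94.25
|ZU|² = (14.5−12)² + (6.5−11.5)² = 6.25 + 25 = 31.25
|ZV|² = (14.5−17)² + (6.5−1)² = 6.25 + 30.25 = 36.5
|ZW|² = (14.5−21.5)² + (6.5−19)² = 49 + 156.25 = 205.25
|ZX|² = (14.5−21)² + (6.5−3.5)² = 42.25 + 9 = 51.25
|ZY|² = (14.5−9)² + (6.5−6)² = 30.25 + 0.25 = 30.5
The largest is to S.

S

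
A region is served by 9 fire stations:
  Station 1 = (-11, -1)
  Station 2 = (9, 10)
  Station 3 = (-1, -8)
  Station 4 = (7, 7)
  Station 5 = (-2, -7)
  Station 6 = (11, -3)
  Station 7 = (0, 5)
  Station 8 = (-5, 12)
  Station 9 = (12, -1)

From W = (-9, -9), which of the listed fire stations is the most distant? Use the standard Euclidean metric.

Station 2

Since √ is increasing, it suffices to compare squared distances:
d²(W, Station 1) = (-9−(-11))² + (-9−(-1))² = 4 + 64 = 68
d²(W, Station 2) = (-9−9)² + (-9−10)² = 324 + 361 = 685
d²(W, Station 3) = (-9−(-1))² + (-9−(-8))² = 64 + 1 = 65
d²(W, Station 4) = (-9−7)² + (-9−7)² = 256 + 256 = 512
d²(W, Station 5) = (-9−(-2))² + (-9−(-7))² = 49 + 4 = 53
d²(W, Station 6) = (-9−11)² + (-9−(-3))² = 400 + 36 = 436
d²(W, Station 7) = (-9−0)² + (-9−5)² = 81 + 196 = 277
d²(W, Station 8) = (-9−(-5))² + (-9−12)² = 16 + 441 = 457
d²(W, Station 9) = (-9−12)² + (-9−(-1))² = 441 + 64 = 505
The largest is to Station 2.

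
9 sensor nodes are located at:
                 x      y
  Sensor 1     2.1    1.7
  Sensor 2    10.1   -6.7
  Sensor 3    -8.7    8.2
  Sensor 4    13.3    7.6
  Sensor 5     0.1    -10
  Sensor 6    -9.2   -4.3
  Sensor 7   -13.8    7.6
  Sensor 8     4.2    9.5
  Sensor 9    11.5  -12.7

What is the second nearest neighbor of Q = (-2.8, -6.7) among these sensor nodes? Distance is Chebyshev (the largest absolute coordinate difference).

Sensor 6

d(Q, Sensor 1) = max(4.9, 8.4) = 8.4
d(Q, Sensor 2) = max(12.9, 0) = 12.9
d(Q, Sensor 3) = max(5.9, 14.9) = 14.9
d(Q, Sensor 4) = max(16.1, 14.3) = 16.1
d(Q, Sensor 5) = max(2.9, 3.3) = 3.3
d(Q, Sensor 6) = max(6.4, 2.4) = 6.4
d(Q, Sensor 7) = max(11, 14.3) = 14.3
d(Q, Sensor 8) = max(7, 16.2) = 16.2
d(Q, Sensor 9) = max(14.3, 6) = 14.3
Sorted ascending: Sensor 5, Sensor 6, Sensor 1, … — the second-nearest is Sensor 6.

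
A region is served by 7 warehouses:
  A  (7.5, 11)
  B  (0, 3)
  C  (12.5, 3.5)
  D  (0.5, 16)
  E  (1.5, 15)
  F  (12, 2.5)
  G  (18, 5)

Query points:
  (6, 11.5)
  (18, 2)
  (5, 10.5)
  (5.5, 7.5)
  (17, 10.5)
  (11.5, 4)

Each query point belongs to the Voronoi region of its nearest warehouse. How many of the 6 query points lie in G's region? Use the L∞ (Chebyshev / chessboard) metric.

2

(6, 11.5) — d to each: A:1.5, B:8.5, C:8, D:5.5, E:4.5, F:9, G:12 → nearest is A
(18, 2) — d to each: A:10.5, B:18, C:5.5, D:17.5, E:16.5, F:6, G:3 → nearest is G
(5, 10.5) — d to each: A:2.5, B:7.5, C:7.5, D:5.5, E:4.5, F:8, G:13 → nearest is A
(5.5, 7.5) — d to each: A:3.5, B:5.5, C:7, D:8.5, E:7.5, F:6.5, G:12.5 → nearest is A
(17, 10.5) — d to each: A:9.5, B:17, C:7, D:16.5, E:15.5, F:8, G:5.5 → nearest is G
(11.5, 4) — d to each: A:7, B:11.5, C:1, D:12, E:11, F:1.5, G:6.5 → nearest is C
2 of the 6 points have G as nearest.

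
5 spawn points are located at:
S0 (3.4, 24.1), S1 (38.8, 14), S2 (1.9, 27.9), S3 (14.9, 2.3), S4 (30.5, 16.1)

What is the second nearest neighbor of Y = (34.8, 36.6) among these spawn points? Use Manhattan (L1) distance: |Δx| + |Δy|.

d(Y,S0) = |34.8−3.4| + |36.6−24.1| = 31.4 + 12.5 = 43.9
d(Y,S1) = |34.8−38.8| + |36.6−14| = 4 + 22.6 = 26.6
d(Y,S2) = |34.8−1.9| + |36.6−27.9| = 32.9 + 8.7 = 41.6
d(Y,S3) = |34.8−14.9| + |36.6−2.3| = 19.9 + 34.3 = 54.2
d(Y,S4) = |34.8−30.5| + |36.6−16.1| = 4.3 + 20.5 = 24.8
Sorted ascending: S4, S1, S2, … — the second-nearest is S1.

S1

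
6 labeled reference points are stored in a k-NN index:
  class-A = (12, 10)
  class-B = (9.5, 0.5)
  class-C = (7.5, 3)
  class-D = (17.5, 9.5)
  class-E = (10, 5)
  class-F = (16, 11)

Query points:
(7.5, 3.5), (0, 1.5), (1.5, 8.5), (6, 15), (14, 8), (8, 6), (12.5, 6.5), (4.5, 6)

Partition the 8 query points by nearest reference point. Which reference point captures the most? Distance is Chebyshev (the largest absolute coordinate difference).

(7.5, 3.5) — d to each: class-A:6.5, class-B:3, class-C:0.5, class-D:10, class-E:2.5, class-F:8.5 → nearest is class-C
(0, 1.5) — d to each: class-A:12, class-B:9.5, class-C:7.5, class-D:17.5, class-E:10, class-F:16 → nearest is class-C
(1.5, 8.5) — d to each: class-A:10.5, class-B:8, class-C:6, class-D:16, class-E:8.5, class-F:14.5 → nearest is class-C
(6, 15) — d to each: class-A:6, class-B:14.5, class-C:12, class-D:11.5, class-E:10, class-F:10 → nearest is class-A
(14, 8) — d to each: class-A:2, class-B:7.5, class-C:6.5, class-D:3.5, class-E:4, class-F:3 → nearest is class-A
(8, 6) — d to each: class-A:4, class-B:5.5, class-C:3, class-D:9.5, class-E:2, class-F:8 → nearest is class-E
(12.5, 6.5) — d to each: class-A:3.5, class-B:6, class-C:5, class-D:5, class-E:2.5, class-F:4.5 → nearest is class-E
(4.5, 6) — d to each: class-A:7.5, class-B:5.5, class-C:3, class-D:13, class-E:5.5, class-F:11.5 → nearest is class-C
Tally — class-A:2, class-C:4, class-E:2. class-C captures the most (4).

class-C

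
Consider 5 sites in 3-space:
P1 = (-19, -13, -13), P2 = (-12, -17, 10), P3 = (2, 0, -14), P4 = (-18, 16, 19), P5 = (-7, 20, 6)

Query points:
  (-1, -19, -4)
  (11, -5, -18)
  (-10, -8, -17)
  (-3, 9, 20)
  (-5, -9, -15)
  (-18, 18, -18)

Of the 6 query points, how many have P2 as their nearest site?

(-1, -19, -4) — d² to each: P1:441, P2:321, P3:470, P4:2043, P5:1657 → nearest is P2
(11, -5, -18) — d² to each: P1:989, P2:1457, P3:122, P4:2651, P5:1525 → nearest is P3
(-10, -8, -17) — d² to each: P1:122, P2:814, P3:217, P4:1936, P5:1322 → nearest is P1
(-3, 9, 20) — d² to each: P1:1829, P2:857, P3:1262, P4:275, P5:333 → nearest is P4
(-5, -9, -15) — d² to each: P1:216, P2:738, P3:131, P4:1950, P5:1286 → nearest is P3
(-18, 18, -18) — d² to each: P1:987, P2:2045, P3:740, P4:1373, P5:701 → nearest is P5
1 of the 6 points has P2 as nearest.

1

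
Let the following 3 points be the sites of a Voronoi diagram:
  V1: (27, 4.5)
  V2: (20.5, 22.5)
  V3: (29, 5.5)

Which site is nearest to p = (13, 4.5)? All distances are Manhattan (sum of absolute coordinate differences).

d(p,V1) = |13−27| + |4.5−4.5| = 14 + 0 = 14
d(p,V2) = |13−20.5| + |4.5−22.5| = 7.5 + 18 = 25.5
d(p,V3) = |13−29| + |4.5−5.5| = 16 + 1 = 17
Minimum is at V1.

V1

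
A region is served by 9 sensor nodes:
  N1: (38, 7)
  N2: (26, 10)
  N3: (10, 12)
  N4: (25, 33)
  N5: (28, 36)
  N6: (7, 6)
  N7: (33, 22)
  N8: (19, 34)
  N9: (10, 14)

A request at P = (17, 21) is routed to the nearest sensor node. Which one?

Since √ is increasing, it suffices to compare squared distances:
|PN1|² = (17−38)² + (21−7)² = 441 + 196 = 637
|PN2|² = (17−26)² + (21−10)² = 81 + 121 = 202
|PN3|² = (17−10)² + (21−12)² = 49 + 81 = 130
|PN4|² = (17−25)² + (21−33)² = 64 + 144 = 208
|PN5|² = (17−28)² + (21−36)² = 121 + 225 = 346
|PN6|² = (17−7)² + (21−6)² = 100 + 225 = 325
|PN7|² = (17−33)² + (21−22)² = 256 + 1 = 257
|PN8|² = (17−19)² + (21−34)² = 4 + 169 = 173
|PN9|² = (17−10)² + (21−14)² = 49 + 49 = 98
N9 is nearest.

N9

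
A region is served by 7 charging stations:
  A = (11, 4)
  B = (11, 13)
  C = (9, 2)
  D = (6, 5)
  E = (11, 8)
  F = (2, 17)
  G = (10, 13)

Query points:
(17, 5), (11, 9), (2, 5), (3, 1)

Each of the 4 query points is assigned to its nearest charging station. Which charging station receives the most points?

(17, 5) — d² to each: A:37, B:100, C:73, D:121, E:45, F:369, G:113 → nearest is A
(11, 9) — d² to each: A:25, B:16, C:53, D:41, E:1, F:145, G:17 → nearest is E
(2, 5) — d² to each: A:82, B:145, C:58, D:16, E:90, F:144, G:128 → nearest is D
(3, 1) — d² to each: A:73, B:208, C:37, D:25, E:113, F:257, G:193 → nearest is D
Tally — A:1, D:2, E:1. D captures the most (2).

D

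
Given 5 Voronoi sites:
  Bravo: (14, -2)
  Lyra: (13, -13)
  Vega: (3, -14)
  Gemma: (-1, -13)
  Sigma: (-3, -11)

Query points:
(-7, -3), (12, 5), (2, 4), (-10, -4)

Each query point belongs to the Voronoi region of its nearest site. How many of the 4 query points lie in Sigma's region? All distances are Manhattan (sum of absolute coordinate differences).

2

(-7, -3) — d to each: Bravo:22, Lyra:30, Vega:21, Gemma:16, Sigma:12 → nearest is Sigma
(12, 5) — d to each: Bravo:9, Lyra:19, Vega:28, Gemma:31, Sigma:31 → nearest is Bravo
(2, 4) — d to each: Bravo:18, Lyra:28, Vega:19, Gemma:20, Sigma:20 → nearest is Bravo
(-10, -4) — d to each: Bravo:26, Lyra:32, Vega:23, Gemma:18, Sigma:14 → nearest is Sigma
2 of the 4 points have Sigma as nearest.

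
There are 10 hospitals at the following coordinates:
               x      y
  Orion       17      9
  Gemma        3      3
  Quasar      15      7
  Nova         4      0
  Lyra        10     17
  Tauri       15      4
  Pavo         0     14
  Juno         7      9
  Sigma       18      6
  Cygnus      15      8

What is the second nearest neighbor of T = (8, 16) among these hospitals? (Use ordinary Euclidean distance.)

Squared Euclidean distances:
d²(T, Orion) = 81 + 49 = 130
d²(T, Gemma) = 25 + 169 = 194
d²(T, Quasar) = 49 + 81 = 130
d²(T, Nova) = 16 + 256 = 272
d²(T, Lyra) = 4 + 1 = 5
d²(T, Tauri) = 49 + 144 = 193
d²(T, Pavo) = 64 + 4 = 68
d²(T, Juno) = 1 + 49 = 50
d²(T, Sigma) = 100 + 100 = 200
d²(T, Cygnus) = 49 + 64 = 113
Sorted ascending: Lyra, Juno, Pavo, … — the second-nearest is Juno.

Juno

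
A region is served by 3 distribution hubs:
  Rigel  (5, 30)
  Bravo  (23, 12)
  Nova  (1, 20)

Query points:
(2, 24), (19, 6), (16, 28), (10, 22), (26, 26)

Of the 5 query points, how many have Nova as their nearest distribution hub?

(2, 24) — d² to each: Rigel:45, Bravo:585, Nova:17 → nearest is Nova
(19, 6) — d² to each: Rigel:772, Bravo:52, Nova:520 → nearest is Bravo
(16, 28) — d² to each: Rigel:125, Bravo:305, Nova:289 → nearest is Rigel
(10, 22) — d² to each: Rigel:89, Bravo:269, Nova:85 → nearest is Nova
(26, 26) — d² to each: Rigel:457, Bravo:205, Nova:661 → nearest is Bravo
2 of the 5 points have Nova as nearest.

2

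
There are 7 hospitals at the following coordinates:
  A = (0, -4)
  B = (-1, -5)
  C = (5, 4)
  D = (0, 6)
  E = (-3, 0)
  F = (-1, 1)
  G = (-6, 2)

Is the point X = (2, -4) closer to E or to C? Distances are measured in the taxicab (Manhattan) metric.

d(X,E) = |2−(-3)| + |-4−0| = 5 + 4 = 9
d(X,C) = |2−5| + |-4−4| = 3 + 8 = 11
9 < 11, so E is closer.

E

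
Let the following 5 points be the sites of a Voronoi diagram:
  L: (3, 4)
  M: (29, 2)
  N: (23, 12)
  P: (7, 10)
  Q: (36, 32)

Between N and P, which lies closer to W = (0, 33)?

P

Compare squared distances:
|WN|² = (0−23)² + (33−12)² = 529 + 441 = 970
|WP|² = (0−7)² + (33−10)² = 49 + 529 = 578
970 > 578, so P is closer.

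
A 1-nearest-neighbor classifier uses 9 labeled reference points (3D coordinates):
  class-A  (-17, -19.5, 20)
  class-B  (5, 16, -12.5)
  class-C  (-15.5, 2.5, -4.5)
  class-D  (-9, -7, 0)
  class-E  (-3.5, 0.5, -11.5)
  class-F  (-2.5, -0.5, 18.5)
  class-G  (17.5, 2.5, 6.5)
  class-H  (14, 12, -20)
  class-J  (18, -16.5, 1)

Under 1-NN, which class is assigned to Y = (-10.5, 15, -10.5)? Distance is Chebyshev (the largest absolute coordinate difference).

class-C

d(Y, class-A) = max(6.5, 34.5, 30.5) = 34.5
d(Y, class-B) = max(15.5, 1, 2) = 15.5
d(Y, class-C) = max(5, 12.5, 6) = 12.5
d(Y, class-D) = max(1.5, 22, 10.5) = 22
d(Y, class-E) = max(7, 14.5, 1) = 14.5
d(Y, class-F) = max(8, 15.5, 29) = 29
d(Y, class-G) = max(28, 12.5, 17) = 28
d(Y, class-H) = max(24.5, 3, 9.5) = 24.5
d(Y, class-J) = max(28.5, 31.5, 11.5) = 31.5
Minimum is at class-C.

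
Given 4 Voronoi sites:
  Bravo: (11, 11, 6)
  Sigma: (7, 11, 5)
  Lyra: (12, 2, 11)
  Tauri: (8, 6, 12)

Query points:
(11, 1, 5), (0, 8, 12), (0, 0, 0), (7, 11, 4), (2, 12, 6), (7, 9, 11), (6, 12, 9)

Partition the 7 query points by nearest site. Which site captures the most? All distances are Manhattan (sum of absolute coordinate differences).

(11, 1, 5) — d to each: Bravo:11, Sigma:14, Lyra:8, Tauri:15 → nearest is Lyra
(0, 8, 12) — d to each: Bravo:20, Sigma:17, Lyra:19, Tauri:10 → nearest is Tauri
(0, 0, 0) — d to each: Bravo:28, Sigma:23, Lyra:25, Tauri:26 → nearest is Sigma
(7, 11, 4) — d to each: Bravo:6, Sigma:1, Lyra:21, Tauri:14 → nearest is Sigma
(2, 12, 6) — d to each: Bravo:10, Sigma:7, Lyra:25, Tauri:18 → nearest is Sigma
(7, 9, 11) — d to each: Bravo:11, Sigma:8, Lyra:12, Tauri:5 → nearest is Tauri
(6, 12, 9) — d to each: Bravo:9, Sigma:6, Lyra:18, Tauri:11 → nearest is Sigma
Tally — Sigma:4, Lyra:1, Tauri:2. Sigma captures the most (4).

Sigma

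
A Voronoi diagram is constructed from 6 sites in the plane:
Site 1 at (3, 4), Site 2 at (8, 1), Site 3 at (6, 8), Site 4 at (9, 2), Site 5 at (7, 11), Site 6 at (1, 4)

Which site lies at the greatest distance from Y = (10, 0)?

Squared Euclidean distances:
d²(Y, Site 1) = 49 + 16 = 65
d²(Y, Site 2) = 4 + 1 = 5
d²(Y, Site 3) = 16 + 64 = 80
d²(Y, Site 4) = 1 + 4 = 5
d²(Y, Site 5) = 9 + 121 = 130
d²(Y, Site 6) = 81 + 16 = 97
The largest is to Site 5.

Site 5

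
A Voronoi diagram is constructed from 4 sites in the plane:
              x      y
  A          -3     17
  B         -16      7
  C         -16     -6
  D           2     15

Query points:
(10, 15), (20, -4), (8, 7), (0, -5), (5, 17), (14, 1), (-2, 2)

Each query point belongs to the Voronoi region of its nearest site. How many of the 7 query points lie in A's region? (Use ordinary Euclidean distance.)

(10, 15) — d² to each: A:173, B:740, C:1117, D:64 → nearest is D
(20, -4) — d² to each: A:970, B:1417, C:1300, D:685 → nearest is D
(8, 7) — d² to each: A:221, B:576, C:745, D:100 → nearest is D
(0, -5) — d² to each: A:493, B:400, C:257, D:404 → nearest is C
(5, 17) — d² to each: A:64, B:541, C:970, D:13 → nearest is D
(14, 1) — d² to each: A:545, B:936, C:949, D:340 → nearest is D
(-2, 2) — d² to each: A:226, B:221, C:260, D:185 → nearest is D
0 of the 7 points have A as nearest.

0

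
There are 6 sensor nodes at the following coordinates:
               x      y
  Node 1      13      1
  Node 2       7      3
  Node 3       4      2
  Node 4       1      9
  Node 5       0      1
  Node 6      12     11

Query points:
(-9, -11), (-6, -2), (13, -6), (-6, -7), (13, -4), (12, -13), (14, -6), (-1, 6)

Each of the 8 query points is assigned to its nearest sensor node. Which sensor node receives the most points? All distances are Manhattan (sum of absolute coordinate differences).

(-9, -11) — d to each: Node 1:34, Node 2:30, Node 3:26, Node 4:30, Node 5:21, Node 6:43 → nearest is Node 5
(-6, -2) — d to each: Node 1:22, Node 2:18, Node 3:14, Node 4:18, Node 5:9, Node 6:31 → nearest is Node 5
(13, -6) — d to each: Node 1:7, Node 2:15, Node 3:17, Node 4:27, Node 5:20, Node 6:18 → nearest is Node 1
(-6, -7) — d to each: Node 1:27, Node 2:23, Node 3:19, Node 4:23, Node 5:14, Node 6:36 → nearest is Node 5
(13, -4) — d to each: Node 1:5, Node 2:13, Node 3:15, Node 4:25, Node 5:18, Node 6:16 → nearest is Node 1
(12, -13) — d to each: Node 1:15, Node 2:21, Node 3:23, Node 4:33, Node 5:26, Node 6:24 → nearest is Node 1
(14, -6) — d to each: Node 1:8, Node 2:16, Node 3:18, Node 4:28, Node 5:21, Node 6:19 → nearest is Node 1
(-1, 6) — d to each: Node 1:19, Node 2:11, Node 3:9, Node 4:5, Node 5:6, Node 6:18 → nearest is Node 4
Tally — Node 1:4, Node 4:1, Node 5:3. Node 1 captures the most (4).

Node 1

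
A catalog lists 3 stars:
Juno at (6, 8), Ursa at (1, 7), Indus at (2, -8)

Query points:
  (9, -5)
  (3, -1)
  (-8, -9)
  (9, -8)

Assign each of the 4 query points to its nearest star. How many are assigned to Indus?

(9, -5) — d² to each: Juno:178, Ursa:208, Indus:58 → nearest is Indus
(3, -1) — d² to each: Juno:90, Ursa:68, Indus:50 → nearest is Indus
(-8, -9) — d² to each: Juno:485, Ursa:337, Indus:101 → nearest is Indus
(9, -8) — d² to each: Juno:265, Ursa:289, Indus:49 → nearest is Indus
4 of the 4 points have Indus as nearest.

4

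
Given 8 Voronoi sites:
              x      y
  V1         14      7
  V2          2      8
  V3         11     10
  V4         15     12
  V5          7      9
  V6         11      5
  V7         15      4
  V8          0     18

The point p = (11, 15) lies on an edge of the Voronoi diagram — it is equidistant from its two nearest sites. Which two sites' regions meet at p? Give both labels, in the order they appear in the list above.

V3 and V4

Squared distances from p to each site:
|pV1|² = 9 + 64 = 73
|pV2|² = 81 + 49 = 130
|pV3|² = 0 + 25 = 25
|pV4|² = 16 + 9 = 25
|pV5|² = 16 + 36 = 52
|pV6|² = 0 + 100 = 100
|pV7|² = 16 + 121 = 137
|pV8|² = 121 + 9 = 130
p is equidistant from V3 and V4 (both at squared distance 25), and every other site is strictly farther — so p lies on the V3–V4 Voronoi edge.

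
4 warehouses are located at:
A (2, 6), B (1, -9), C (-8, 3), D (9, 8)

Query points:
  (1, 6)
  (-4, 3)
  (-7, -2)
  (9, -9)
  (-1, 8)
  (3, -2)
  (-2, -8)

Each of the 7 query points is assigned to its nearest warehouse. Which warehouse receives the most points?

B

(1, 6) — d² to each: A:1, B:225, C:90, D:68 → nearest is A
(-4, 3) — d² to each: A:45, B:169, C:16, D:194 → nearest is C
(-7, -2) — d² to each: A:145, B:113, C:26, D:356 → nearest is C
(9, -9) — d² to each: A:274, B:64, C:433, D:289 → nearest is B
(-1, 8) — d² to each: A:13, B:293, C:74, D:100 → nearest is A
(3, -2) — d² to each: A:65, B:53, C:146, D:136 → nearest is B
(-2, -8) — d² to each: A:212, B:10, C:157, D:377 → nearest is B
Tally — A:2, B:3, C:2. B captures the most (3).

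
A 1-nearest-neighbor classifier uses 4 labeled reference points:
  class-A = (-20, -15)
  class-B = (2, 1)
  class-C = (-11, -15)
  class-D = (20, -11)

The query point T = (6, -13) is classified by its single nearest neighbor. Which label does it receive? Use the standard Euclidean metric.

class-D

Since √ is increasing, it suffices to compare squared distances:
d²(T, class-A) = (6−(-20))² + (-13−(-15))² = 676 + 4 = 680
d²(T, class-B) = (6−2)² + (-13−1)² = 16 + 196 = 212
d²(T, class-C) = (6−(-11))² + (-13−(-15))² = 289 + 4 = 293
d²(T, class-D) = (6−20)² + (-13−(-11))² = 196 + 4 = 200
Minimum is at class-D.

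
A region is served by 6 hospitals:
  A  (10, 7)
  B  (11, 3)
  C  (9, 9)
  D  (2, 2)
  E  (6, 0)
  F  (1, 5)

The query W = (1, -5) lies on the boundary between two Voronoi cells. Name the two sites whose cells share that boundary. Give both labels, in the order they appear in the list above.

Squared distances from W to each site:
|WA|² = (1−10)² + (-5−7)² = 81 + 144 = 225
|WB|² = (1−11)² + (-5−3)² = 100 + 64 = 164
|WC|² = (1−9)² + (-5−9)² = 64 + 196 = 260
|WD|² = (1−2)² + (-5−2)² = 1 + 49 = 50
|WE|² = (1−6)² + (-5−0)² = 25 + 25 = 50
|WF|² = (1−1)² + (-5−5)² = 0 + 100 = 100
W is equidistant from D and E (both at squared distance 50), and every other site is strictly farther — so W lies on the D–E Voronoi edge.

D and E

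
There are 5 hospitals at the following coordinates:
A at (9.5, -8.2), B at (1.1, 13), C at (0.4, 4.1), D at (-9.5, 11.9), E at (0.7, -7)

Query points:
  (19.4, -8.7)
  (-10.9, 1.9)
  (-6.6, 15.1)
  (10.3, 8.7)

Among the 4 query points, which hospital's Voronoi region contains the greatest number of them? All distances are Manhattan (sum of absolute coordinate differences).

(19.4, -8.7) — d to each: A:10.4, B:40, C:31.8, D:49.5, E:20.4 → nearest is A
(-10.9, 1.9) — d to each: A:30.5, B:23.1, C:13.5, D:11.4, E:20.5 → nearest is D
(-6.6, 15.1) — d to each: A:39.4, B:9.8, C:18, D:6.1, E:29.4 → nearest is D
(10.3, 8.7) — d to each: A:17.7, B:13.5, C:14.5, D:23, E:25.3 → nearest is B
Tally — A:1, B:1, D:2. D captures the most (2).

D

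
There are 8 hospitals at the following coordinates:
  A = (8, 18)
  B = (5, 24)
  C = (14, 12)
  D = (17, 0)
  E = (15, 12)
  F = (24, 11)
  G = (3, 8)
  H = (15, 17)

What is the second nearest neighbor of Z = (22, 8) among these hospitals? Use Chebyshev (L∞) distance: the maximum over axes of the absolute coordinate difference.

E

d(Z,A) = max(14, 10) = 14
d(Z,B) = max(17, 16) = 17
d(Z,C) = max(8, 4) = 8
d(Z,D) = max(5, 8) = 8
d(Z,E) = max(7, 4) = 7
d(Z,F) = max(2, 3) = 3
d(Z,G) = max(19, 0) = 19
d(Z,H) = max(7, 9) = 9
Sorted ascending: F, E, C, … — the second-nearest is E.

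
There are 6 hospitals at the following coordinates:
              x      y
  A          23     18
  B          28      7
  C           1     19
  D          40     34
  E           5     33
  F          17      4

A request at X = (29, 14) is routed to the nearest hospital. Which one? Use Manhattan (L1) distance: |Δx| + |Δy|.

B

d(X,A) = |29−23| + |14−18| = 6 + 4 = 10
d(X,B) = |29−28| + |14−7| = 1 + 7 = 8
d(X,C) = |29−1| + |14−19| = 28 + 5 = 33
d(X,D) = |29−40| + |14−34| = 11 + 20 = 31
d(X,E) = |29−5| + |14−33| = 24 + 19 = 43
d(X,F) = |29−17| + |14−4| = 12 + 10 = 22
B is nearest.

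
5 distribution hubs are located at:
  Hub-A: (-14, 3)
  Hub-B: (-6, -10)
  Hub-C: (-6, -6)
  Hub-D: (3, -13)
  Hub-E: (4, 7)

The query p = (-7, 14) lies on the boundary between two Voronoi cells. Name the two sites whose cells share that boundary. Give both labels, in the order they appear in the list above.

Squared distances from p to each site:
d²(p, Hub-A) = (-7−(-14))² + (14−3)² = 49 + 121 = 170
d²(p, Hub-B) = (-7−(-6))² + (14−(-10))² = 1 + 576 = 577
d²(p, Hub-C) = (-7−(-6))² + (14−(-6))² = 1 + 400 = 401
d²(p, Hub-D) = (-7−3)² + (14−(-13))² = 100 + 729 = 829
d²(p, Hub-E) = (-7−4)² + (14−7)² = 121 + 49 = 170
p is equidistant from Hub-A and Hub-E (both at squared distance 170), and every other site is strictly farther — so p lies on the Hub-A–Hub-E Voronoi edge.

Hub-A and Hub-E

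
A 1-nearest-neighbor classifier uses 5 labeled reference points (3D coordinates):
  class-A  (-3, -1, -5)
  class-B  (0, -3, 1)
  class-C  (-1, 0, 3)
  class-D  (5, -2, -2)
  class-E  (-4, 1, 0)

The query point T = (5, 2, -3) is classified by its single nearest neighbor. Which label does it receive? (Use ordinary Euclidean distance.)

Since √ is increasing, it suffices to compare squared distances:
d²(T, class-A) = 64 + 9 + 4 = 77
d²(T, class-B) = 25 + 25 + 16 = 66
d²(T, class-C) = 36 + 4 + 36 = 76
d²(T, class-D) = 0 + 16 + 1 = 17
d²(T, class-E) = 81 + 1 + 9 = 91
The smallest is to class-D, so T lies in the Voronoi region of class-D.

class-D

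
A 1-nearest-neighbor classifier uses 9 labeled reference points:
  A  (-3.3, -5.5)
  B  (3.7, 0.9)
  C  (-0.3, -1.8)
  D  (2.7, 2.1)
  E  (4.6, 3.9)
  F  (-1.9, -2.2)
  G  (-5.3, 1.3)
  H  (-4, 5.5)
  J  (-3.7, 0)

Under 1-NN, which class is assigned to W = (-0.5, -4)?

Compare squared distances (the ordering matches that of the actual distances):
|WA|² = (-0.5−(-3.3))² + (-4−(-5.5))² = 7.84 + 2.25 = 10.09
|WB|² = (-0.5−3.7)² + (-4−0.9)² = 17.64 + 24.01 = 41.65
|WC|² = (-0.5−(-0.3))² + (-4−(-1.8))² = 0.04 + 4.84 = 4.88
|WD|² = (-0.5−2.7)² + (-4−2.1)² = 10.24 + 37.21 = 47.45
|WE|² = (-0.5−4.6)² + (-4−3.9)² = 26.01 + 62.41 = 88.42
|WF|² = (-0.5−(-1.9))² + (-4−(-2.2))² = 1.96 + 3.24 = 5.2
|WG|² = (-0.5−(-5.3))² + (-4−1.3)² = 23.04 + 28.09 = 51.13
|WH|² = (-0.5−(-4))² + (-4−5.5)² = 12.25 + 90.25 = 102.5
|WJ|² = (-0.5−(-3.7))² + (-4−0)² = 10.24 + 16 = 26.24
Minimum is at C.

C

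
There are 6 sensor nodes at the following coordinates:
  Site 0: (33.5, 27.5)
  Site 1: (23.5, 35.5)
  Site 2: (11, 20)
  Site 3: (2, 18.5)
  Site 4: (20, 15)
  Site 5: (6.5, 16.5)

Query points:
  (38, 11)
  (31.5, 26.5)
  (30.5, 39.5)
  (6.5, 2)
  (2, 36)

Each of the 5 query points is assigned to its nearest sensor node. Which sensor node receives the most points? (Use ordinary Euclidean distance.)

Site 0

(38, 11) — d² to each: Site 0:292.5, Site 1:810.5, Site 2:810, Site 3:1352.25, Site 4:340, Site 5:1022.5 → nearest is Site 0
(31.5, 26.5) — d² to each: Site 0:5, Site 1:145, Site 2:462.5, Site 3:934.25, Site 4:264.5, Site 5:725 → nearest is Site 0
(30.5, 39.5) — d² to each: Site 0:153, Site 1:65, Site 2:760.5, Site 3:1253.25, Site 4:710.5, Site 5:1105 → nearest is Site 1
(6.5, 2) — d² to each: Site 0:1379.25, Site 1:1411.25, Site 2:344.25, Site 3:292.5, Site 4:351.25, Site 5:210.25 → nearest is Site 5
(2, 36) — d² to each: Site 0:1064.5, Site 1:462.5, Site 2:337, Site 3:306.25, Site 4:765, Site 5:400.5 → nearest is Site 3
Tally — Site 0:2, Site 1:1, Site 3:1, Site 5:1. Site 0 captures the most (2).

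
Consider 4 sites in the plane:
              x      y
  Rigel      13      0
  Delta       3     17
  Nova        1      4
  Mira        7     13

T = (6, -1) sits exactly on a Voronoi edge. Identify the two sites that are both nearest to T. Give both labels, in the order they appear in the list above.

Rigel and Nova

Squared distances from T to each site:
d²(T, Rigel) = 49 + 1 = 50
d²(T, Delta) = 9 + 324 = 333
d²(T, Nova) = 25 + 25 = 50
d²(T, Mira) = 1 + 196 = 197
T is equidistant from Rigel and Nova (both at squared distance 50), and every other site is strictly farther — so T lies on the Rigel–Nova Voronoi edge.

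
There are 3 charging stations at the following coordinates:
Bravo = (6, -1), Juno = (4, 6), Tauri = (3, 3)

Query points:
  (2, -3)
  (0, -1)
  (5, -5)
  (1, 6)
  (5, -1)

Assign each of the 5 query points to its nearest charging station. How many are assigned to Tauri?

1

(2, -3) — d² to each: Bravo:20, Juno:85, Tauri:37 → nearest is Bravo
(0, -1) — d² to each: Bravo:36, Juno:65, Tauri:25 → nearest is Tauri
(5, -5) — d² to each: Bravo:17, Juno:122, Tauri:68 → nearest is Bravo
(1, 6) — d² to each: Bravo:74, Juno:9, Tauri:13 → nearest is Juno
(5, -1) — d² to each: Bravo:1, Juno:50, Tauri:20 → nearest is Bravo
1 of the 5 points has Tauri as nearest.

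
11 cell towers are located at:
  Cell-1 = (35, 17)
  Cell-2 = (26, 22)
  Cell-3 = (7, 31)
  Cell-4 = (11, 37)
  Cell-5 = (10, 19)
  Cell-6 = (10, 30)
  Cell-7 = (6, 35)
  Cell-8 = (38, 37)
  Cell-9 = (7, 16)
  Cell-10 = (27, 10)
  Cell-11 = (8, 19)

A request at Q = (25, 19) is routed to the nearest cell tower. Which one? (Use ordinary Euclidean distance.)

Compare squared distances (the ordering matches that of the actual distances):
d²(Q, Cell-1) = (25−35)² + (19−17)² = 100 + 4 = 104
d²(Q, Cell-2) = (25−26)² + (19−22)² = 1 + 9 = 10
d²(Q, Cell-3) = (25−7)² + (19−31)² = 324 + 144 = 468
d²(Q, Cell-4) = (25−11)² + (19−37)² = 196 + 324 = 520
d²(Q, Cell-5) = (25−10)² + (19−19)² = 225 + 0 = 225
d²(Q, Cell-6) = (25−10)² + (19−30)² = 225 + 121 = 346
d²(Q, Cell-7) = (25−6)² + (19−35)² = 361 + 256 = 617
d²(Q, Cell-8) = (25−38)² + (19−37)² = 169 + 324 = 493
d²(Q, Cell-9) = (25−7)² + (19−16)² = 324 + 9 = 333
d²(Q, Cell-10) = (25−27)² + (19−10)² = 4 + 81 = 85
d²(Q, Cell-11) = (25−8)² + (19−19)² = 289 + 0 = 289
The smallest is to Cell-2, so Q lies in the Voronoi region of Cell-2.

Cell-2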